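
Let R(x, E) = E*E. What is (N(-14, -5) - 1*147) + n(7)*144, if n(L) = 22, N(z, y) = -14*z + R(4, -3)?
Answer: 3226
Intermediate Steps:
R(x, E) = E²
N(z, y) = 9 - 14*z (N(z, y) = -14*z + (-3)² = -14*z + 9 = 9 - 14*z)
(N(-14, -5) - 1*147) + n(7)*144 = ((9 - 14*(-14)) - 1*147) + 22*144 = ((9 + 196) - 147) + 3168 = (205 - 147) + 3168 = 58 + 3168 = 3226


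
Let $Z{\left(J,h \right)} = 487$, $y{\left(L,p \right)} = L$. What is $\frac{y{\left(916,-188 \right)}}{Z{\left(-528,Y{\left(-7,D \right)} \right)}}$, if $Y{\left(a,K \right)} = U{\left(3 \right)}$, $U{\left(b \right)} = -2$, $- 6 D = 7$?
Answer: $\frac{916}{487} \approx 1.8809$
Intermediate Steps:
$D = - \frac{7}{6}$ ($D = \left(- \frac{1}{6}\right) 7 = - \frac{7}{6} \approx -1.1667$)
$Y{\left(a,K \right)} = -2$
$\frac{y{\left(916,-188 \right)}}{Z{\left(-528,Y{\left(-7,D \right)} \right)}} = \frac{916}{487}$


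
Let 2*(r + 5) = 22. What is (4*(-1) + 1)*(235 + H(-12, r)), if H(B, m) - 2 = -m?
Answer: -693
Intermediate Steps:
r = 6 (r = -5 + (½)*22 = -5 + 11 = 6)
H(B, m) = 2 - m
(4*(-1) + 1)*(235 + H(-12, r)) = (4*(-1) + 1)*(235 + (2 - 1*6)) = (-4 + 1)*(235 + (2 - 6)) = -3*(235 - 4) = -3*231 = -693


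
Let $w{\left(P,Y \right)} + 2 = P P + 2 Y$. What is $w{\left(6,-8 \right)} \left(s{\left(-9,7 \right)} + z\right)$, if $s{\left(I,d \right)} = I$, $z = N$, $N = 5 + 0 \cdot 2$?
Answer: $-72$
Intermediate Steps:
$w{\left(P,Y \right)} = -2 + P^{2} + 2 Y$ ($w{\left(P,Y \right)} = -2 + \left(P P + 2 Y\right) = -2 + \left(P^{2} + 2 Y\right) = -2 + P^{2} + 2 Y$)
$N = 5$ ($N = 5 + 0 = 5$)
$z = 5$
$w{\left(6,-8 \right)} \left(s{\left(-9,7 \right)} + z\right) = \left(-2 + 6^{2} + 2 \left(-8\right)\right) \left(-9 + 5\right) = \left(-2 + 36 - 16\right) \left(-4\right) = 18 \left(-4\right) = -72$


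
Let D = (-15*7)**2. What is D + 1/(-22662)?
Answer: 249848549/22662 ≈ 11025.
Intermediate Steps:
D = 11025 (D = (-105)**2 = 11025)
D + 1/(-22662) = 11025 + 1/(-22662) = 11025 - 1/22662 = 249848549/22662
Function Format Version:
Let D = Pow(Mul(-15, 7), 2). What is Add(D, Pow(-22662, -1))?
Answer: Rational(249848549, 22662) ≈ 11025.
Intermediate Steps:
D = 11025 (D = Pow(-105, 2) = 11025)
Add(D, Pow(-22662, -1)) = Add(11025, Pow(-22662, -1)) = Add(11025, Rational(-1, 22662)) = Rational(249848549, 22662)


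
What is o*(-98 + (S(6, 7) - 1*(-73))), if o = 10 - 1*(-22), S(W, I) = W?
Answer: -608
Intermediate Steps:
o = 32 (o = 10 + 22 = 32)
o*(-98 + (S(6, 7) - 1*(-73))) = 32*(-98 + (6 - 1*(-73))) = 32*(-98 + (6 + 73)) = 32*(-98 + 79) = 32*(-19) = -608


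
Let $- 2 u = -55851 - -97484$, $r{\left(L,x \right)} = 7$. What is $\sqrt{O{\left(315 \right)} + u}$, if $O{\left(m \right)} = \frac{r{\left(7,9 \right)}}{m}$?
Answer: $\frac{i \sqrt{18734830}}{30} \approx 144.28 i$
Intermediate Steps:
$O{\left(m \right)} = \frac{7}{m}$
$u = - \frac{41633}{2}$ ($u = - \frac{-55851 - -97484}{2} = - \frac{-55851 + 97484}{2} = \left(- \frac{1}{2}\right) 41633 = - \frac{41633}{2} \approx -20817.0$)
$\sqrt{O{\left(315 \right)} + u} = \sqrt{\frac{7}{315} - \frac{41633}{2}} = \sqrt{7 \cdot \frac{1}{315} - \frac{41633}{2}} = \sqrt{\frac{1}{45} - \frac{41633}{2}} = \sqrt{- \frac{1873483}{90}} = \frac{i \sqrt{18734830}}{30}$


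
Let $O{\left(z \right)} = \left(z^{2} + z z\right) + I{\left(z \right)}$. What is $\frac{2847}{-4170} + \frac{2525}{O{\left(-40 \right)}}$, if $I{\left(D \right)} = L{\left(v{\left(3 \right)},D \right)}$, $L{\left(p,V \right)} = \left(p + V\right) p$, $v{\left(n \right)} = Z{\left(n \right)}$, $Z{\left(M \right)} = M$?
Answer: $\frac{578289}{4293710} \approx 0.13468$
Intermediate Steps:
$v{\left(n \right)} = n$
$L{\left(p,V \right)} = p \left(V + p\right)$ ($L{\left(p,V \right)} = \left(V + p\right) p = p \left(V + p\right)$)
$I{\left(D \right)} = 9 + 3 D$ ($I{\left(D \right)} = 3 \left(D + 3\right) = 3 \left(3 + D\right) = 9 + 3 D$)
$O{\left(z \right)} = 9 + 2 z^{2} + 3 z$ ($O{\left(z \right)} = \left(z^{2} + z z\right) + \left(9 + 3 z\right) = \left(z^{2} + z^{2}\right) + \left(9 + 3 z\right) = 2 z^{2} + \left(9 + 3 z\right) = 9 + 2 z^{2} + 3 z$)
$\frac{2847}{-4170} + \frac{2525}{O{\left(-40 \right)}} = \frac{2847}{-4170} + \frac{2525}{9 + 2 \left(-40\right)^{2} + 3 \left(-40\right)} = 2847 \left(- \frac{1}{4170}\right) + \frac{2525}{9 + 2 \cdot 1600 - 120} = - \frac{949}{1390} + \frac{2525}{9 + 3200 - 120} = - \frac{949}{1390} + \frac{2525}{3089} = \frac{578289}{4293710}$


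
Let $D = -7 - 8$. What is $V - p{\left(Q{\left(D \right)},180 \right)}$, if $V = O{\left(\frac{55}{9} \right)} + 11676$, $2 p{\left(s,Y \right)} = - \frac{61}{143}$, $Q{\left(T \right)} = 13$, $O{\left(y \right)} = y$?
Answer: $\frac{30070303}{2574} \approx 11682.0$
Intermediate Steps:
$D = -15$ ($D = -7 - 8 = -15$)
$p{\left(s,Y \right)} = - \frac{61}{286}$ ($p{\left(s,Y \right)} = \frac{\left(-61\right) \frac{1}{143}}{2} = \frac{1}{2} \left(- \frac{61}{143}\right) = - \frac{61}{286}$)
$V = \frac{105139}{9}$ ($V = \frac{55}{9} + 11676 = \frac{105139}{9} \approx 11682.0$)
$V - p{\left(Q{\left(D \right)},180 \right)} = \frac{105139}{9} - - \frac{61}{286} = \frac{105139}{9} + \frac{61}{286} = \frac{30070303}{2574}$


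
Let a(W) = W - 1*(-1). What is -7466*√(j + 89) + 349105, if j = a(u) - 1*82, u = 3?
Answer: 349105 - 7466*√11 ≈ 3.2434e+5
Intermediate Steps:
a(W) = 1 + W (a(W) = W + 1 = 1 + W)
j = -78 (j = (1 + 3) - 1*82 = 4 - 82 = -78)
-7466*√(j + 89) + 349105 = -7466*√(-78 + 89) + 349105 = -7466*√11 + 349105 = 349105 - 7466*√11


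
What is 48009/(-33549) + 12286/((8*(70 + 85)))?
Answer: 58775309/6933460 ≈ 8.4771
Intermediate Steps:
48009/(-33549) + 12286/((8*(70 + 85))) = 48009*(-1/33549) + 12286/((8*155)) = -16003/11183 + 12286/1240 = -16003/11183 + 12286*(1/1240) = -16003/11183 + 6143/620 = 58775309/6933460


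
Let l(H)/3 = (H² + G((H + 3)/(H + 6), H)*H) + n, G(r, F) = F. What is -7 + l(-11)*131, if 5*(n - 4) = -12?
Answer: 478639/5 ≈ 95728.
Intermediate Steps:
n = 8/5 (n = 4 + (⅕)*(-12) = 4 - 12/5 = 8/5 ≈ 1.6000)
l(H) = 24/5 + 6*H² (l(H) = 3*((H² + H*H) + 8/5) = 3*((H² + H²) + 8/5) = 3*(2*H² + 8/5) = 3*(8/5 + 2*H²) = 24/5 + 6*H²)
-7 + l(-11)*131 = -7 + (24/5 + 6*(-11)²)*131 = -7 + (24/5 + 6*121)*131 = -7 + (24/5 + 726)*131 = -7 + (3654/5)*131 = -7 + 478674/5 = 478639/5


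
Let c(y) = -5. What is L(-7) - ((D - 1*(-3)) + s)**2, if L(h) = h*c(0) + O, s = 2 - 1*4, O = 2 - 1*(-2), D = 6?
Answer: -10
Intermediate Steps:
O = 4 (O = 2 + 2 = 4)
s = -2 (s = 2 - 4 = -2)
L(h) = 4 - 5*h (L(h) = h*(-5) + 4 = -5*h + 4 = 4 - 5*h)
L(-7) - ((D - 1*(-3)) + s)**2 = (4 - 5*(-7)) - ((6 - 1*(-3)) - 2)**2 = (4 + 35) - ((6 + 3) - 2)**2 = 39 - (9 - 2)**2 = 39 - 1*7**2 = 39 - 1*49 = 39 - 49 = -10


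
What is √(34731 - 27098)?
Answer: √7633 ≈ 87.367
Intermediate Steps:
√(34731 - 27098) = √7633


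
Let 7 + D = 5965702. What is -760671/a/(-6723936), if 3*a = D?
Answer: 28173/495221621920 ≈ 5.6890e-8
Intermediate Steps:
D = 5965695 (D = -7 + 5965702 = 5965695)
a = 1988565 (a = (⅓)*5965695 = 1988565)
-760671/a/(-6723936) = -760671/1988565/(-6723936) = -760671*1/1988565*(-1/6723936) = -253557/662855*(-1/6723936) = 28173/495221621920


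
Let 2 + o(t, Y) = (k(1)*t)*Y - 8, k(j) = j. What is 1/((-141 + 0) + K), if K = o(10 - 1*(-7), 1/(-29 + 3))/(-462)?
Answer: -12012/1693415 ≈ -0.0070934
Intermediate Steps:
o(t, Y) = -10 + Y*t (o(t, Y) = -2 + ((1*t)*Y - 8) = -2 + (t*Y - 8) = -2 + (Y*t - 8) = -2 + (-8 + Y*t) = -10 + Y*t)
K = 277/12012 (K = (-10 + (10 - 1*(-7))/(-29 + 3))/(-462) = (-10 + (10 + 7)/(-26))*(-1/462) = (-10 - 1/26*17)*(-1/462) = (-10 - 17/26)*(-1/462) = -277/26*(-1/462) = 277/12012 ≈ 0.023060)
1/((-141 + 0) + K) = 1/((-141 + 0) + 277/12012) = 1/(-141 + 277/12012) = 1/(-1693415/12012) = -12012/1693415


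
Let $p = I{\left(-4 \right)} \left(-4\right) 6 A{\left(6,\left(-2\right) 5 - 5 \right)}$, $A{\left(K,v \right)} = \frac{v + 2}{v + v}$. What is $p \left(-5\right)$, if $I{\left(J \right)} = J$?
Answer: $-208$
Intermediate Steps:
$A{\left(K,v \right)} = \frac{2 + v}{2 v}$
$p = \frac{208}{5}$ ($p = \left(-4\right) \left(-4\right) 6 \frac{2 - 15}{2 \left(\left(-2\right) 5 - 5\right)} = 16 \cdot 6 \frac{2 - 15}{2 \left(-10 - 5\right)} = 96 \frac{2 - 15}{2 \left(-15\right)} = 96 \cdot \frac{1}{2} \left(- \frac{1}{15}\right) \left(-13\right) = 96 \cdot \frac{13}{30} = \frac{208}{5} \approx 41.6$)
$p \left(-5\right) = \frac{208}{5} \left(-5\right) = -208$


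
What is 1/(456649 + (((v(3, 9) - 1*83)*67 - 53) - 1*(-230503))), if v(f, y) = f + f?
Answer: 1/681940 ≈ 1.4664e-6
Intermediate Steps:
v(f, y) = 2*f
1/(456649 + (((v(3, 9) - 1*83)*67 - 53) - 1*(-230503))) = 1/(456649 + (((2*3 - 1*83)*67 - 53) - 1*(-230503))) = 1/(456649 + (((6 - 83)*67 - 53) + 230503)) = 1/(456649 + ((-77*67 - 53) + 230503)) = 1/(456649 + ((-5159 - 53) + 230503)) = 1/(456649 + (-5212 + 230503)) = 1/(456649 + 225291) = 1/681940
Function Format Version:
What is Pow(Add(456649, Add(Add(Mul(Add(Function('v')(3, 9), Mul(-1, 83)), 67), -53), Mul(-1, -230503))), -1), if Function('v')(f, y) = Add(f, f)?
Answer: Rational(1, 681940) ≈ 1.4664e-6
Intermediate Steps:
Function('v')(f, y) = Mul(2, f)
Pow(Add(456649, Add(Add(Mul(Add(Function('v')(3, 9), Mul(-1, 83)), 67), -53), Mul(-1, -230503))), -1) = Pow(Add(456649, Add(Add(Mul(Add(Mul(2, 3), Mul(-1, 83)), 67), -53), Mul(-1, -230503))), -1) = Pow(Add(456649, Add(Add(Mul(Add(6, -83), 67), -53), 230503)), -1) = Pow(Add(456649, Add(Add(Mul(-77, 67), -53), 230503)), -1) = Pow(Add(456649, Add(Add(-5159, -53), 230503)), -1) = Pow(Add(456649, Add(-5212, 230503)), -1) = Pow(Add(456649, 225291), -1) = Pow(681940, -1) = Rational(1, 681940)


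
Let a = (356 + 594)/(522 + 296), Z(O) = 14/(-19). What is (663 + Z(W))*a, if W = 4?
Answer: 314575/409 ≈ 769.13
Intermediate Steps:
Z(O) = -14/19 (Z(O) = 14*(-1/19) = -14/19)
a = 475/409 (a = 950/818 = 950*(1/818) = 475/409 ≈ 1.1614)
(663 + Z(W))*a = (663 - 14/19)*(475/409) = (12583/19)*(475/409) = 314575/409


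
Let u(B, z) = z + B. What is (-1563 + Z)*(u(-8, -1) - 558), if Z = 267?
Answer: 734832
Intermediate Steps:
u(B, z) = B + z
(-1563 + Z)*(u(-8, -1) - 558) = (-1563 + 267)*((-8 - 1) - 558) = -1296*(-9 - 558) = -1296*(-567) = 734832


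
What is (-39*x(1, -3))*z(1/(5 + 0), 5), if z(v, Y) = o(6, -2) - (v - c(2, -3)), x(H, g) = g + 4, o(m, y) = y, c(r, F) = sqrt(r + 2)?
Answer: 39/5 ≈ 7.8000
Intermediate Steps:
c(r, F) = sqrt(2 + r)
x(H, g) = 4 + g
z(v, Y) = -v (z(v, Y) = -2 - (v - sqrt(2 + 2)) = -2 - (v - sqrt(4)) = -2 - (v - 1*2) = -2 - (v - 2) = -2 - (-2 + v) = -2 + (2 - v) = -v)
(-39*x(1, -3))*z(1/(5 + 0), 5) = (-39*(4 - 3))*(-1/(5 + 0)) = (-39*1)*(-1/5) = -(-39)/5 = -39*(-1/5) = 39/5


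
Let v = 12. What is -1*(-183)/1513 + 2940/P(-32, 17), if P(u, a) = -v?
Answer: -370502/1513 ≈ -244.88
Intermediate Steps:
P(u, a) = -12 (P(u, a) = -1*12 = -12)
-1*(-183)/1513 + 2940/P(-32, 17) = -1*(-183)/1513 + 2940/(-12) = 183*(1/1513) + 2940*(-1/12) = 183/1513 - 245 = -370502/1513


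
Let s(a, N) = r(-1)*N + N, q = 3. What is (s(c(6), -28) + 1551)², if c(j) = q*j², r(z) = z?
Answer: 2405601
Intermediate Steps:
c(j) = 3*j²
s(a, N) = 0 (s(a, N) = -N + N = 0)
(s(c(6), -28) + 1551)² = (0 + 1551)² = 1551² = 2405601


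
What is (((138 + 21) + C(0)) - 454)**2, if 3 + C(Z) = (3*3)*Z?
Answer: 88804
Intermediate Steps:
C(Z) = -3 + 9*Z (C(Z) = -3 + (3*3)*Z = -3 + 9*Z)
(((138 + 21) + C(0)) - 454)**2 = (((138 + 21) + (-3 + 9*0)) - 454)**2 = ((159 + (-3 + 0)) - 454)**2 = ((159 - 3) - 454)**2 = (156 - 454)**2 = (-298)**2 = 88804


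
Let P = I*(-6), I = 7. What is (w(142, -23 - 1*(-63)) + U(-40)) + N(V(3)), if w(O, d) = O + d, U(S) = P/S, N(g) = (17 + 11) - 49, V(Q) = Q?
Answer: 3241/20 ≈ 162.05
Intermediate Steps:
P = -42 (P = 7*(-6) = -42)
N(g) = -21 (N(g) = 28 - 49 = -21)
U(S) = -42/S
(w(142, -23 - 1*(-63)) + U(-40)) + N(V(3)) = ((142 + (-23 - 1*(-63))) - 42/(-40)) - 21 = ((142 + (-23 + 63)) - 42*(-1/40)) - 21 = ((142 + 40) + 21/20) - 21 = (182 + 21/20) - 21 = 3661/20 - 21 = 3241/20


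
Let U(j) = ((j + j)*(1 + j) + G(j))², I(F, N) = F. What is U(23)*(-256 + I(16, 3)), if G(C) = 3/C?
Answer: -154777446000/529 ≈ -2.9258e+8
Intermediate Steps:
U(j) = (3/j + 2*j*(1 + j))² (U(j) = ((j + j)*(1 + j) + 3/j)² = ((2*j)*(1 + j) + 3/j)² = (2*j*(1 + j) + 3/j)² = (3/j + 2*j*(1 + j))²)
U(23)*(-256 + I(16, 3)) = ((3 + 2*23²*(1 + 23))²/23²)*(-256 + 16) = ((3 + 2*529*24)²/529)*(-240) = ((3 + 25392)²/529)*(-240) = ((1/529)*25395²)*(-240) = ((1/529)*644906025)*(-240) = (644906025/529)*(-240) = -154777446000/529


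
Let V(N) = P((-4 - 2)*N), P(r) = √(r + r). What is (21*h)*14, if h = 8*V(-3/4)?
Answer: 7056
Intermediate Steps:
P(r) = √2*√r (P(r) = √(2*r) = √2*√r)
V(N) = 2*√3*√(-N) (V(N) = √2*√((-4 - 2)*N) = √2*√(-6*N) = √2*(√6*√(-N)) = 2*√3*√(-N))
h = 24 (h = 8*(2*√3*√(-(-3)/4)) = 8*(2*√3*√(-1*(-¾))) = 8*(2*√3*√(¾)) = 8*(2*√3*(√3/2)) = 8*3 = 24)
(21*h)*14 = (21*24)*14 = 504*14 = 7056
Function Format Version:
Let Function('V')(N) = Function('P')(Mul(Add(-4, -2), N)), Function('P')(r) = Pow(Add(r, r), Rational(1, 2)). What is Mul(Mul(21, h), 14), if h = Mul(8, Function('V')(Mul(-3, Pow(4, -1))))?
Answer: 7056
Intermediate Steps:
Function('P')(r) = Mul(Pow(2, Rational(1, 2)), Pow(r, Rational(1, 2))) (Function('P')(r) = Pow(Mul(2, r), Rational(1, 2)) = Mul(Pow(2, Rational(1, 2)), Pow(r, Rational(1, 2))))
Function('V')(N) = Mul(2, Pow(3, Rational(1, 2)), Pow(Mul(-1, N), Rational(1, 2))) (Function('V')(N) = Mul(Pow(2, Rational(1, 2)), Pow(Mul(Add(-4, -2), N), Rational(1, 2))) = Mul(Pow(2, Rational(1, 2)), Pow(Mul(-6, N), Rational(1, 2))) = Mul(Pow(2, Rational(1, 2)), Mul(Pow(6, Rational(1, 2)), Pow(Mul(-1, N), Rational(1, 2)))) = Mul(2, Pow(3, Rational(1, 2)), Pow(Mul(-1, N), Rational(1, 2))))
h = 24 (h = Mul(8, Mul(2, Pow(3, Rational(1, 2)), Pow(Mul(-1, Mul(-3, Pow(4, -1))), Rational(1, 2)))) = Mul(8, Mul(2, Pow(3, Rational(1, 2)), Pow(Mul(-1, Mul(-3, Rational(1, 4))), Rational(1, 2)))) = Mul(8, Mul(2, Pow(3, Rational(1, 2)), Pow(Mul(-1, Rational(-3, 4)), Rational(1, 2)))) = Mul(8, Mul(2, Pow(3, Rational(1, 2)), Pow(Rational(3, 4), Rational(1, 2)))) = Mul(8, Mul(2, Pow(3, Rational(1, 2)), Mul(Rational(1, 2), Pow(3, Rational(1, 2))))) = Mul(8, 3) = 24)
Mul(Mul(21, h), 14) = Mul(Mul(21, 24), 14) = Mul(504, 14) = 7056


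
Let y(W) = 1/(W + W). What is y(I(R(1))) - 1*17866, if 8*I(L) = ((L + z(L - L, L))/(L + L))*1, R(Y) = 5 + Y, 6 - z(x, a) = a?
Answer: -17858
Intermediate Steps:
z(x, a) = 6 - a
I(L) = 3/(8*L) (I(L) = (((L + (6 - L))/(L + L))*1)/8 = ((6/((2*L)))*1)/8 = ((6*(1/(2*L)))*1)/8 = ((3/L)*1)/8 = (3/L)/8 = 3/(8*L))
y(W) = 1/(2*W)
y(I(R(1))) - 1*17866 = 1/(2*((3/(8*(5 + 1))))) - 1*17866 = 1/(2*(((3/8)/6))) - 17866 = 1/(2*(((3/8)*(⅙)))) - 17866 = 1/(2*(1/16)) - 17866 = (½)*16 - 17866 = 8 - 17866 = -17858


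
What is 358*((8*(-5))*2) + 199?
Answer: -28441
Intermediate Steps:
358*((8*(-5))*2) + 199 = 358*(-40*2) + 199 = 358*(-80) + 199 = -28640 + 199 = -28441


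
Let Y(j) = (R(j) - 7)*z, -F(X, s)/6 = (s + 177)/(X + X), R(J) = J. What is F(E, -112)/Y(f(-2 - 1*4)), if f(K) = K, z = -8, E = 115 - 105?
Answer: -3/16 ≈ -0.18750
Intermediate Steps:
E = 10
F(X, s) = -3*(177 + s)/X (F(X, s) = -6*(s + 177)/(X + X) = -6*(177 + s)/(2*X) = -6*(177 + s)*1/(2*X) = -3*(177 + s)/X)
Y(j) = 56 - 8*j (Y(j) = (j - 7)*(-8) = (-7 + j)*(-8) = 56 - 8*j)
F(E, -112)/Y(f(-2 - 1*4)) = (3*(-177 - 1*(-112))/10)/(56 - 8*(-2 - 1*4)) = (3*(⅒)*(-177 + 112))/(56 - 8*(-2 - 4)) = (3*(⅒)*(-65))/(56 - 8*(-6)) = -39/(2*(56 + 48)) = -39/2/104 = -39/2*1/104 = -3/16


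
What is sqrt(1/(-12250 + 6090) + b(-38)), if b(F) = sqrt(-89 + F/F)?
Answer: sqrt(-385 + 4743200*I*sqrt(22))/1540 ≈ 2.1657 + 2.1658*I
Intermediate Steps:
b(F) = 2*I*sqrt(22) (b(F) = sqrt(-89 + 1) = sqrt(-88) = 2*I*sqrt(22))
sqrt(1/(-12250 + 6090) + b(-38)) = sqrt(1/(-12250 + 6090) + 2*I*sqrt(22)) = sqrt(1/(-6160) + 2*I*sqrt(22)) = sqrt(-1/6160 + 2*I*sqrt(22))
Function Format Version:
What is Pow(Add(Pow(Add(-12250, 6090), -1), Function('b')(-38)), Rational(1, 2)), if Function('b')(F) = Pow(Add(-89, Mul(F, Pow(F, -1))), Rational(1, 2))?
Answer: Mul(Rational(1, 1540), Pow(Add(-385, Mul(4743200, I, Pow(22, Rational(1, 2)))), Rational(1, 2))) ≈ Add(2.1657, Mul(2.1658, I))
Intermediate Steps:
Function('b')(F) = Mul(2, I, Pow(22, Rational(1, 2))) (Function('b')(F) = Pow(Add(-89, 1), Rational(1, 2)) = Pow(-88, Rational(1, 2)) = Mul(2, I, Pow(22, Rational(1, 2))))
Pow(Add(Pow(Add(-12250, 6090), -1), Function('b')(-38)), Rational(1, 2)) = Pow(Add(Pow(Add(-12250, 6090), -1), Mul(2, I, Pow(22, Rational(1, 2)))), Rational(1, 2)) = Pow(Add(Pow(-6160, -1), Mul(2, I, Pow(22, Rational(1, 2)))), Rational(1, 2)) = Pow(Add(Rational(-1, 6160), Mul(2, I, Pow(22, Rational(1, 2)))), Rational(1, 2))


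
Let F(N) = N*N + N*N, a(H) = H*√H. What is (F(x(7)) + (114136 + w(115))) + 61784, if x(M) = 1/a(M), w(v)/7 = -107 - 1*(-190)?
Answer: 60539845/343 ≈ 1.7650e+5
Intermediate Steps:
a(H) = H^(3/2)
w(v) = 581 (w(v) = 7*(-107 - 1*(-190)) = 7*(-107 + 190) = 7*83 = 581)
x(M) = M^(-3/2) (x(M) = 1/(M^(3/2)) = M^(-3/2))
F(N) = 2*N² (F(N) = N² + N² = 2*N²)
(F(x(7)) + (114136 + w(115))) + 61784 = (2*(7^(-3/2))² + (114136 + 581)) + 61784 = (2*(√7/49)² + 114717) + 61784 = (2*(1/343) + 114717) + 61784 = (2/343 + 114717) + 61784 = 39347933/343 + 61784 = 60539845/343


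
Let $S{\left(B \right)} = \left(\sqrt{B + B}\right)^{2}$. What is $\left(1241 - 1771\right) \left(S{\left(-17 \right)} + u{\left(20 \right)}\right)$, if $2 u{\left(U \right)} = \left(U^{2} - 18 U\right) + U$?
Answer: $2120$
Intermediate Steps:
$S{\left(B \right)} = 2 B$ ($S{\left(B \right)} = \left(\sqrt{2 B}\right)^{2} = \left(\sqrt{2} \sqrt{B}\right)^{2} = 2 B$)
$u{\left(U \right)} = \frac{U^{2}}{2} - \frac{17 U}{2}$ ($u{\left(U \right)} = \frac{\left(U^{2} - 18 U\right) + U}{2} = \frac{U^{2} - 17 U}{2} = \frac{U^{2}}{2} - \frac{17 U}{2}$)
$\left(1241 - 1771\right) \left(S{\left(-17 \right)} + u{\left(20 \right)}\right) = \left(1241 - 1771\right) \left(2 \left(-17\right) + \frac{1}{2} \cdot 20 \left(-17 + 20\right)\right) = - 530 \left(-34 + \frac{1}{2} \cdot 20 \cdot 3\right) = - 530 \left(-34 + 30\right) = \left(-530\right) \left(-4\right) = 2120$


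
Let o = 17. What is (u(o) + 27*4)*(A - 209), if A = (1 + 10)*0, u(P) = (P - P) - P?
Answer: -19019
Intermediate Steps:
u(P) = -P (u(P) = 0 - P = -P)
A = 0 (A = 11*0 = 0)
(u(o) + 27*4)*(A - 209) = (-1*17 + 27*4)*(0 - 209) = (-17 + 108)*(-209) = 91*(-209) = -19019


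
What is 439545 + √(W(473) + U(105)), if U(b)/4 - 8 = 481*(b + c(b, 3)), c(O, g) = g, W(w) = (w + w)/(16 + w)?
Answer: 439545 + 7*√1014194802/489 ≈ 4.4000e+5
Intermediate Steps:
W(w) = 2*w/(16 + w) (W(w) = (2*w)/(16 + w) = 2*w/(16 + w))
U(b) = 5804 + 1924*b (U(b) = 32 + 4*(481*(b + 3)) = 32 + 4*(481*(3 + b)) = 32 + 4*(1443 + 481*b) = 32 + (5772 + 1924*b) = 5804 + 1924*b)
439545 + √(W(473) + U(105)) = 439545 + √(2*473/(16 + 473) + (5804 + 1924*105)) = 439545 + √(2*473/489 + (5804 + 202020)) = 439545 + √(2*473*(1/489) + 207824) = 439545 + √(946/489 + 207824) = 439545 + √(101626882/489) = 439545 + 7*√1014194802/489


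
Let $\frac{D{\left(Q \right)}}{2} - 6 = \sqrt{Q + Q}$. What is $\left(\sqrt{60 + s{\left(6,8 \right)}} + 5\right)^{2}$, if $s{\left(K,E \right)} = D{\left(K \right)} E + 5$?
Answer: $\left(5 + \sqrt{161 + 32 \sqrt{3}}\right)^{2} \approx 388.54$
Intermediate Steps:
$D{\left(Q \right)} = 12 + 2 \sqrt{2} \sqrt{Q}$ ($D{\left(Q \right)} = 12 + 2 \sqrt{Q + Q} = 12 + 2 \sqrt{2 Q} = 12 + 2 \sqrt{2} \sqrt{Q}$)
$s{\left(K,E \right)} = 5 + E \left(12 + 2 \sqrt{2} \sqrt{K}\right)$ ($s{\left(K,E \right)} = \left(12 + 2 \sqrt{2} \sqrt{K}\right) E + 5 = E \left(12 + 2 \sqrt{2} \sqrt{K}\right) + 5 = 5 + E \left(12 + 2 \sqrt{2} \sqrt{K}\right)$)
$\left(\sqrt{60 + s{\left(6,8 \right)}} + 5\right)^{2} = \left(\sqrt{60 + \left(5 + 2 \cdot 8 \left(6 + \sqrt{2} \sqrt{6}\right)\right)} + 5\right)^{2} = \left(\sqrt{60 + \left(5 + 2 \cdot 8 \left(6 + 2 \sqrt{3}\right)\right)} + 5\right)^{2} = \left(\sqrt{60 + \left(5 + \left(96 + 32 \sqrt{3}\right)\right)} + 5\right)^{2} = \left(\sqrt{60 + \left(101 + 32 \sqrt{3}\right)} + 5\right)^{2} = \left(\sqrt{161 + 32 \sqrt{3}} + 5\right)^{2} = \left(5 + \sqrt{161 + 32 \sqrt{3}}\right)^{2}$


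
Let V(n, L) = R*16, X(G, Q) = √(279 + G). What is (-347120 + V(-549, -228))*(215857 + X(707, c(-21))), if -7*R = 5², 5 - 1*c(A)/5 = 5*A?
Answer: -524584315680/7 - 2430240*√986/7 ≈ -7.4952e+10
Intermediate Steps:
c(A) = 25 - 25*A
R = -25/7 (R = -⅐*5² = -⅐*25 = -25/7 ≈ -3.5714)
V(n, L) = -400/7 (V(n, L) = -25/7*16 = -400/7)
(-347120 + V(-549, -228))*(215857 + X(707, c(-21))) = (-347120 - 400/7)*(215857 + √(279 + 707)) = -2430240*(215857 + √986)/7 = -524584315680/7 - 2430240*√986/7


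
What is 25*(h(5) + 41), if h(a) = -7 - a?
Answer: 725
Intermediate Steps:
25*(h(5) + 41) = 25*((-7 - 1*5) + 41) = 25*((-7 - 5) + 41) = 25*(-12 + 41) = 25*29 = 725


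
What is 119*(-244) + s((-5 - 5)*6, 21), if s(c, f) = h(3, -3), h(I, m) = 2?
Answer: -29034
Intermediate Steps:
s(c, f) = 2
119*(-244) + s((-5 - 5)*6, 21) = 119*(-244) + 2 = -29036 + 2 = -29034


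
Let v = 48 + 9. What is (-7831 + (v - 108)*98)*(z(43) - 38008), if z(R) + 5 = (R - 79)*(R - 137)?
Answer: 444255441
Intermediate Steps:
v = 57
z(R) = -5 + (-137 + R)*(-79 + R) (z(R) = -5 + (R - 79)*(R - 137) = -5 + (-79 + R)*(-137 + R) = -5 + (-137 + R)*(-79 + R))
(-7831 + (v - 108)*98)*(z(43) - 38008) = (-7831 + (57 - 108)*98)*((10818 + 43² - 216*43) - 38008) = (-7831 - 51*98)*((10818 + 1849 - 9288) - 38008) = (-7831 - 4998)*(3379 - 38008) = -12829*(-34629) = 444255441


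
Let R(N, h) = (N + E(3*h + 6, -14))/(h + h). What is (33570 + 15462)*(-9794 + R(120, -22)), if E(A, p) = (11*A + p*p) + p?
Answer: -5278025124/11 ≈ -4.7982e+8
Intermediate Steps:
E(A, p) = p + p² + 11*A (E(A, p) = (11*A + p²) + p = (p² + 11*A) + p = p + p² + 11*A)
R(N, h) = (248 + N + 33*h)/(2*h) (R(N, h) = (N + (-14 + (-14)² + 11*(3*h + 6)))/(h + h) = (N + (-14 + 196 + 11*(6 + 3*h)))/((2*h)) = (N + (-14 + 196 + (66 + 33*h)))*(1/(2*h)) = (N + (248 + 33*h))*(1/(2*h)) = (248 + N + 33*h)*(1/(2*h)) = (248 + N + 33*h)/(2*h))
(33570 + 15462)*(-9794 + R(120, -22)) = (33570 + 15462)*(-9794 + (½)*(248 + 120 + 33*(-22))/(-22)) = 49032*(-9794 + (½)*(-1/22)*(248 + 120 - 726)) = 49032*(-9794 + (½)*(-1/22)*(-358)) = 49032*(-9794 + 179/22) = 49032*(-215289/22) = -5278025124/11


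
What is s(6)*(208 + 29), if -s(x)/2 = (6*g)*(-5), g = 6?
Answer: 85320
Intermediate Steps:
s(x) = 360 (s(x) = -2*6*6*(-5) = -72*(-5) = -2*(-180) = 360)
s(6)*(208 + 29) = 360*(208 + 29) = 360*237 = 85320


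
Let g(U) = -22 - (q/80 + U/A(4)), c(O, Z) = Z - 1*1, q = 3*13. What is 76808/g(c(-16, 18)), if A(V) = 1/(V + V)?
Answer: -6144640/12679 ≈ -484.63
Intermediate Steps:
q = 39
A(V) = 1/(2*V)
c(O, Z) = -1 + Z (c(O, Z) = Z - 1 = -1 + Z)
g(U) = -1799/80 - 8*U (g(U) = -22 - (39/80 + U/(((½)/4))) = -22 - (39*(1/80) + U/(((½)*(¼)))) = -22 - (39/80 + U/(⅛)) = -22 - (39/80 + U*8) = -22 - (39/80 + 8*U) = -22 + (-39/80 - 8*U) = -1799/80 - 8*U)
76808/g(c(-16, 18)) = 76808/(-1799/80 - 8*(-1 + 18)) = 76808/(-1799/80 - 8*17) = 76808/(-1799/80 - 136) = 76808/(-12679/80) = 76808*(-80/12679) = -6144640/12679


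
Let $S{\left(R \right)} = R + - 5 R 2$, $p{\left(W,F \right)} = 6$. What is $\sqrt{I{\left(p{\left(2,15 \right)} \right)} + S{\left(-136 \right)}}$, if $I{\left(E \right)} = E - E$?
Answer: $6 \sqrt{34} \approx 34.986$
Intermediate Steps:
$I{\left(E \right)} = 0$
$S{\left(R \right)} = - 9 R$ ($S{\left(R \right)} = R - 10 R = - 9 R$)
$\sqrt{I{\left(p{\left(2,15 \right)} \right)} + S{\left(-136 \right)}} = \sqrt{0 - -1224} = \sqrt{0 + 1224} = \sqrt{1224} = 6 \sqrt{34}$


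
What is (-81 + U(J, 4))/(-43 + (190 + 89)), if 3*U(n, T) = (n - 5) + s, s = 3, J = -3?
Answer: -62/177 ≈ -0.35028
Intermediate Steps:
U(n, T) = -2/3 + n/3 (U(n, T) = ((n - 5) + 3)/3 = ((-5 + n) + 3)/3 = (-2 + n)/3 = -2/3 + n/3)
(-81 + U(J, 4))/(-43 + (190 + 89)) = (-81 + (-2/3 + (1/3)*(-3)))/(-43 + (190 + 89)) = (-81 + (-2/3 - 1))/(-43 + 279) = (-81 - 5/3)/236 = -248/3*1/236 = -62/177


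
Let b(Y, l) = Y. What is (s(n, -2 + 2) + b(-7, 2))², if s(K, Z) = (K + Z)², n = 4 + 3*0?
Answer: 81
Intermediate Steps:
n = 4 (n = 4 + 0 = 4)
(s(n, -2 + 2) + b(-7, 2))² = ((4 + (-2 + 2))² - 7)² = ((4 + 0)² - 7)² = (4² - 7)² = (16 - 7)² = 9² = 81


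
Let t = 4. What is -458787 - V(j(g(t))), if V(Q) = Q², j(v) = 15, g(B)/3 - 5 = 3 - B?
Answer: -459012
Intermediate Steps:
g(B) = 24 - 3*B (g(B) = 15 + 3*(3 - B) = 15 + (9 - 3*B) = 24 - 3*B)
-458787 - V(j(g(t))) = -458787 - 1*15² = -458787 - 1*225 = -458787 - 225 = -459012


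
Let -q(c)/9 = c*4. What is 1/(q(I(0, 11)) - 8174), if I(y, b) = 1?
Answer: -1/8210 ≈ -0.00012180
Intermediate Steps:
q(c) = -36*c (q(c) = -9*c*4 = -36*c)
1/(q(I(0, 11)) - 8174) = 1/(-36*1 - 8174) = 1/(-36 - 8174) = 1/(-8210) = -1/8210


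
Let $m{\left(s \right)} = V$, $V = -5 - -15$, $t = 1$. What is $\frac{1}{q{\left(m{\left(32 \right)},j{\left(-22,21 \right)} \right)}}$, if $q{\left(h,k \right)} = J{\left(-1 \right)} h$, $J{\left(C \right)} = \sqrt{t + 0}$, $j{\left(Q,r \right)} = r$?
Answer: $\frac{1}{10} \approx 0.1$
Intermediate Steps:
$V = 10$ ($V = -5 + 15 = 10$)
$m{\left(s \right)} = 10$
$J{\left(C \right)} = 1$ ($J{\left(C \right)} = \sqrt{1 + 0} = \sqrt{1} = 1$)
$q{\left(h,k \right)} = h$ ($q{\left(h,k \right)} = 1 h = h$)
$\frac{1}{q{\left(m{\left(32 \right)},j{\left(-22,21 \right)} \right)}} = \frac{1}{10}$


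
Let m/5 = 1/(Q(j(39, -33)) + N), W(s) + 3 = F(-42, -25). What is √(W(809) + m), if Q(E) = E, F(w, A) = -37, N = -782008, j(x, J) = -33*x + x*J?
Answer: I*√24622760511870/784582 ≈ 6.3246*I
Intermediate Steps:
j(x, J) = -33*x + J*x
W(s) = -40 (W(s) = -3 - 37 = -40)
m = -5/784582 (m = 5/(39*(-33 - 33) - 782008) = 5/(39*(-66) - 782008) = 5/(-2574 - 782008) = 5/(-784582) = 5*(-1/784582) = -5/784582 ≈ -6.3728e-6)
√(W(809) + m) = √(-40 - 5/784582) = √(-31383285/784582) = I*√24622760511870/784582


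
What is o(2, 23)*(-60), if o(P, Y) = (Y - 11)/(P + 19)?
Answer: -240/7 ≈ -34.286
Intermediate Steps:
o(P, Y) = (-11 + Y)/(19 + P)
o(2, 23)*(-60) = ((-11 + 23)/(19 + 2))*(-60) = (12/21)*(-60) = ((1/21)*12)*(-60) = (4/7)*(-60) = -240/7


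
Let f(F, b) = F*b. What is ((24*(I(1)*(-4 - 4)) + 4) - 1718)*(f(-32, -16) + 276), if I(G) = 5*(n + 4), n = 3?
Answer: -6645992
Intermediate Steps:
I(G) = 35 (I(G) = 5*(3 + 4) = 5*7 = 35)
((24*(I(1)*(-4 - 4)) + 4) - 1718)*(f(-32, -16) + 276) = ((24*(35*(-4 - 4)) + 4) - 1718)*(-32*(-16) + 276) = ((24*(35*(-8)) + 4) - 1718)*(512 + 276) = ((24*(-280) + 4) - 1718)*788 = ((-6720 + 4) - 1718)*788 = (-6716 - 1718)*788 = -8434*788 = -6645992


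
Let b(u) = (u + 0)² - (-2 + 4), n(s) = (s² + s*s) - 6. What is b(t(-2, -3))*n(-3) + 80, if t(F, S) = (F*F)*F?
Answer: 824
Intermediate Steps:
n(s) = -6 + 2*s² (n(s) = (s² + s²) - 6 = 2*s² - 6 = -6 + 2*s²)
t(F, S) = F³ (t(F, S) = F²*F = F³)
b(u) = -2 + u² (b(u) = u² - 1*2 = u² - 2 = -2 + u²)
b(t(-2, -3))*n(-3) + 80 = (-2 + ((-2)³)²)*(-6 + 2*(-3)²) + 80 = (-2 + (-8)²)*(-6 + 2*9) + 80 = (-2 + 64)*(-6 + 18) + 80 = 62*12 + 80 = 744 + 80 = 824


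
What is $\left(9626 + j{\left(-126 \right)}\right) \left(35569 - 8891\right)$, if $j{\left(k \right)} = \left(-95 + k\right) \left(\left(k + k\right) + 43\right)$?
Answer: $1489032570$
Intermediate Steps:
$j{\left(k \right)} = \left(-95 + k\right) \left(43 + 2 k\right)$ ($j{\left(k \right)} = \left(-95 + k\right) \left(2 k + 43\right) = \left(-95 + k\right) \left(43 + 2 k\right)$)
$\left(9626 + j{\left(-126 \right)}\right) \left(35569 - 8891\right) = \left(9626 - \left(-14437 - 31752\right)\right) \left(35569 - 8891\right) = \left(9626 + \left(-4085 + 18522 + 2 \cdot 15876\right)\right) 26678 = \left(9626 + \left(-4085 + 18522 + 31752\right)\right) 26678 = \left(9626 + 46189\right) 26678 = 55815 \cdot 26678 = 1489032570$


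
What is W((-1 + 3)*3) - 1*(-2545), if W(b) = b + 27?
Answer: 2578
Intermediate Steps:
W(b) = 27 + b
W((-1 + 3)*3) - 1*(-2545) = (27 + (-1 + 3)*3) - 1*(-2545) = (27 + 2*3) + 2545 = (27 + 6) + 2545 = 33 + 2545 = 2578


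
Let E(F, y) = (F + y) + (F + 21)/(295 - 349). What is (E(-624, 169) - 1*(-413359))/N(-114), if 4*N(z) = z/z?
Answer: 4954982/3 ≈ 1.6517e+6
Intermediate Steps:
E(F, y) = -7/18 + y + 53*F/54 (E(F, y) = (F + y) + (21 + F)/(-54) = (F + y) + (21 + F)*(-1/54) = (F + y) + (-7/18 - F/54) = -7/18 + y + 53*F/54)
N(z) = ¼ (N(z) = (z/z)/4 = (¼)*1 = ¼)
(E(-624, 169) - 1*(-413359))/N(-114) = ((-7/18 + 169 + (53/54)*(-624)) - 1*(-413359))/(¼) = ((-7/18 + 169 - 5512/9) + 413359)*4 = (-2663/6 + 413359)*4 = (2477491/6)*4 = 4954982/3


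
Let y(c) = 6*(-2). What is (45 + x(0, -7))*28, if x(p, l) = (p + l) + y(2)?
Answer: 728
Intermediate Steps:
y(c) = -12
x(p, l) = -12 + l + p (x(p, l) = (p + l) - 12 = (l + p) - 12 = -12 + l + p)
(45 + x(0, -7))*28 = (45 + (-12 - 7 + 0))*28 = (45 - 19)*28 = 26*28 = 728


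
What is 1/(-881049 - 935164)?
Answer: -1/1816213 ≈ -5.5060e-7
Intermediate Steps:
1/(-881049 - 935164) = 1/(-1816213) = -1/1816213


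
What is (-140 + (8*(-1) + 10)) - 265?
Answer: -403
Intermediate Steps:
(-140 + (8*(-1) + 10)) - 265 = (-140 + (-8 + 10)) - 265 = (-140 + 2) - 265 = -138 - 265 = -403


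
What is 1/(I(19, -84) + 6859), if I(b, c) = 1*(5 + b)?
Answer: 1/6883 ≈ 0.00014529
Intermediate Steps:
I(b, c) = 5 + b
1/(I(19, -84) + 6859) = 1/((5 + 19) + 6859) = 1/(24 + 6859) = 1/6883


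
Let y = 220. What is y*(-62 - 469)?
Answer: -116820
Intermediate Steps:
y*(-62 - 469) = 220*(-62 - 469) = 220*(-531) = -116820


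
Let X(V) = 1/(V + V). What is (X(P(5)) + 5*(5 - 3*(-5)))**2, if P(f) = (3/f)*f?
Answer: 361201/36 ≈ 10033.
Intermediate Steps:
P(f) = 3
X(V) = 1/(2*V)
(X(P(5)) + 5*(5 - 3*(-5)))**2 = ((1/2)/3 + 5*(5 - 3*(-5)))**2 = ((1/2)*(1/3) + 5*(5 + 15))**2 = (1/6 + 5*20)**2 = (1/6 + 100)**2 = (601/6)**2 = 361201/36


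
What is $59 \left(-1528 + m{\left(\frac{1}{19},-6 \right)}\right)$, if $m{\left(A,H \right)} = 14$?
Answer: $-89326$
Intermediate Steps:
$59 \left(-1528 + m{\left(\frac{1}{19},-6 \right)}\right) = 59 \left(-1528 + 14\right) = 59 \left(-1514\right) = -89326$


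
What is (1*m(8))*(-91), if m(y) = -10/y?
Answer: 455/4 ≈ 113.75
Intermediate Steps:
(1*m(8))*(-91) = (1*(-10/8))*(-91) = (1*(-10*⅛))*(-91) = (1*(-5/4))*(-91) = -5/4*(-91) = 455/4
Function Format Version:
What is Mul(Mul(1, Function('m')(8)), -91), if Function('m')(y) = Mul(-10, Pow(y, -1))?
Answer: Rational(455, 4) ≈ 113.75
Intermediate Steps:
Mul(Mul(1, Function('m')(8)), -91) = Mul(Mul(1, Mul(-10, Pow(8, -1))), -91) = Mul(Mul(1, Mul(-10, Rational(1, 8))), -91) = Mul(Mul(1, Rational(-5, 4)), -91) = Mul(Rational(-5, 4), -91) = Rational(455, 4)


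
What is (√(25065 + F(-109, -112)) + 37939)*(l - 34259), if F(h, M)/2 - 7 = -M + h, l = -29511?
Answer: -2419370030 - 63770*√25085 ≈ -2.4295e+9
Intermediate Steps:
F(h, M) = 14 - 2*M + 2*h (F(h, M) = 14 + 2*(-M + h) = 14 + 2*(h - M) = 14 + (-2*M + 2*h) = 14 - 2*M + 2*h)
(√(25065 + F(-109, -112)) + 37939)*(l - 34259) = (√(25065 + (14 - 2*(-112) + 2*(-109))) + 37939)*(-29511 - 34259) = (√(25065 + (14 + 224 - 218)) + 37939)*(-63770) = (√(25065 + 20) + 37939)*(-63770) = (√25085 + 37939)*(-63770) = (37939 + √25085)*(-63770) = -2419370030 - 63770*√25085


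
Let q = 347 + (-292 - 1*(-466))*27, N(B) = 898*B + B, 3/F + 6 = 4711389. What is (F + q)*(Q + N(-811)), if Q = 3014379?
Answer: 18106297242576340/1570461 ≈ 1.1529e+10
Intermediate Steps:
F = 1/1570461 (F = 3/(-6 + 4711389) = 3/4711383 = 3*(1/4711383) = 1/1570461 ≈ 6.3676e-7)
N(B) = 899*B
q = 5045 (q = 347 + (-292 + 466)*27 = 347 + 174*27 = 347 + 4698 = 5045)
(F + q)*(Q + N(-811)) = (1/1570461 + 5045)*(3014379 + 899*(-811)) = 7922975746*(3014379 - 729089)/1570461 = (7922975746/1570461)*2285290 = 18106297242576340/1570461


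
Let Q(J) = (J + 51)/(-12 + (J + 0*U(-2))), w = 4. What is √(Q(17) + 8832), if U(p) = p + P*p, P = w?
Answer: 2*√55285/5 ≈ 94.051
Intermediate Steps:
P = 4
U(p) = 5*p (U(p) = p + 4*p = 5*p)
Q(J) = (51 + J)/(-12 + J) (Q(J) = (J + 51)/(-12 + (J + 0*(5*(-2)))) = (51 + J)/(-12 + (J + 0*(-10))) = (51 + J)/(-12 + (J + 0)) = (51 + J)/(-12 + J))
√(Q(17) + 8832) = √((51 + 17)/(-12 + 17) + 8832) = √(68/5 + 8832) = √(44228/5) = 2*√55285/5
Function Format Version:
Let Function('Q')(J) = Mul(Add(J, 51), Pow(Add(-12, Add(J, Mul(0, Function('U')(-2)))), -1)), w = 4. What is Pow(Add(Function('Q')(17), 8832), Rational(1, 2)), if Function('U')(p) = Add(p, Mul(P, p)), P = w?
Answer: Mul(Rational(2, 5), Pow(55285, Rational(1, 2))) ≈ 94.051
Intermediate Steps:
P = 4
Function('U')(p) = Mul(5, p) (Function('U')(p) = Add(p, Mul(4, p)) = Mul(5, p))
Function('Q')(J) = Mul(Pow(Add(-12, J), -1), Add(51, J)) (Function('Q')(J) = Mul(Add(J, 51), Pow(Add(-12, Add(J, Mul(0, Mul(5, -2)))), -1)) = Mul(Add(51, J), Pow(Add(-12, Add(J, Mul(0, -10))), -1)) = Mul(Add(51, J), Pow(Add(-12, Add(J, 0)), -1)) = Mul(Add(51, J), Pow(Add(-12, J), -1)) = Mul(Pow(Add(-12, J), -1), Add(51, J)))
Pow(Add(Function('Q')(17), 8832), Rational(1, 2)) = Pow(Add(Mul(Pow(Add(-12, 17), -1), Add(51, 17)), 8832), Rational(1, 2)) = Pow(Add(Mul(Pow(5, -1), 68), 8832), Rational(1, 2)) = Pow(Add(Mul(Rational(1, 5), 68), 8832), Rational(1, 2)) = Pow(Add(Rational(68, 5), 8832), Rational(1, 2)) = Pow(Rational(44228, 5), Rational(1, 2)) = Mul(Rational(2, 5), Pow(55285, Rational(1, 2)))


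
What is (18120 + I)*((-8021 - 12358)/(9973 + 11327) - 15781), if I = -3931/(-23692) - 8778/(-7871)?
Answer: -378651544655139200481/1324006097200 ≈ -2.8599e+8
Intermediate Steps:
I = 238909277/186479732 (I = -3931*(-1/23692) - 8778*(-1/7871) = 3931/23692 + 8778/7871 = 238909277/186479732 ≈ 1.2812)
(18120 + I)*((-8021 - 12358)/(9973 + 11327) - 15781) = (18120 + 238909277/186479732)*((-8021 - 12358)/(9973 + 11327) - 15781) = 3379251653117*(-20379/21300 - 15781)/186479732 = 3379251653117*(-20379*1/21300 - 15781)/186479732 = 3379251653117*(-6793/7100 - 15781)/186479732 = (3379251653117/186479732)*(-112051893/7100) = -378651544655139200481/1324006097200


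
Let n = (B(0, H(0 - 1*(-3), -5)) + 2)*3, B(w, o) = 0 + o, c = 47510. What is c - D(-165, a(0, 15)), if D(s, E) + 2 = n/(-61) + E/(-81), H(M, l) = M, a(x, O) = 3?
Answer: 78252730/1647 ≈ 47512.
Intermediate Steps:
B(w, o) = o
n = 15 (n = ((0 - 1*(-3)) + 2)*3 = ((0 + 3) + 2)*3 = (3 + 2)*3 = 5*3 = 15)
D(s, E) = -137/61 - E/81 (D(s, E) = -2 + (15/(-61) + E/(-81)) = -2 + (15*(-1/61) + E*(-1/81)) = -2 + (-15/61 - E/81) = -137/61 - E/81)
c - D(-165, a(0, 15)) = 47510 - (-137/61 - 1/81*3) = 47510 - (-137/61 - 1/27) = 47510 - 1*(-3760/1647) = 47510 + 3760/1647 = 78252730/1647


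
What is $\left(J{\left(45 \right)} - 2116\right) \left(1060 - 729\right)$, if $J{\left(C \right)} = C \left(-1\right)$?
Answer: $-715291$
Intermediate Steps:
$J{\left(C \right)} = - C$
$\left(J{\left(45 \right)} - 2116\right) \left(1060 - 729\right) = \left(\left(-1\right) 45 - 2116\right) \left(1060 - 729\right) = \left(-45 - 2116\right) 331 = \left(-2161\right) 331 = -715291$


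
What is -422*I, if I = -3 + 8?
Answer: -2110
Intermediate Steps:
I = 5
-422*I = -422*5 = -2110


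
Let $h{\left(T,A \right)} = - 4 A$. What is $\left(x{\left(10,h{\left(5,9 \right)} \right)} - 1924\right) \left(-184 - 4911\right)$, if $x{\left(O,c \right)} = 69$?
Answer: $9451225$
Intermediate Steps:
$\left(x{\left(10,h{\left(5,9 \right)} \right)} - 1924\right) \left(-184 - 4911\right) = \left(69 - 1924\right) \left(-184 - 4911\right) = \left(-1855\right) \left(-5095\right) = 9451225$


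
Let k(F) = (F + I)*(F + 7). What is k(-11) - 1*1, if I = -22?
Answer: 131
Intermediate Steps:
k(F) = (-22 + F)*(7 + F) (k(F) = (F - 22)*(F + 7) = (-22 + F)*(7 + F))
k(-11) - 1*1 = (-154 + (-11)**2 - 15*(-11)) - 1*1 = (-154 + 121 + 165) - 1 = 132 - 1 = 131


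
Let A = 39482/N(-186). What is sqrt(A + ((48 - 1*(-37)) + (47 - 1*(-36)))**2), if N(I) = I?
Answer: sqrt(242273463)/93 ≈ 167.37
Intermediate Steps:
A = -19741/93 (A = 39482/(-186) = 39482*(-1/186) = -19741/93 ≈ -212.27)
sqrt(A + ((48 - 1*(-37)) + (47 - 1*(-36)))**2) = sqrt(-19741/93 + ((48 - 1*(-37)) + (47 - 1*(-36)))**2) = sqrt(-19741/93 + ((48 + 37) + (47 + 36))**2) = sqrt(-19741/93 + (85 + 83)**2) = sqrt(-19741/93 + 168**2) = sqrt(-19741/93 + 28224) = sqrt(2605091/93) = sqrt(242273463)/93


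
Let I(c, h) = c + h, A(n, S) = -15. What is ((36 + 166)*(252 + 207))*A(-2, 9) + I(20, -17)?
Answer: -1390767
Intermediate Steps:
((36 + 166)*(252 + 207))*A(-2, 9) + I(20, -17) = ((36 + 166)*(252 + 207))*(-15) + (20 - 17) = (202*459)*(-15) + 3 = 92718*(-15) + 3 = -1390770 + 3 = -1390767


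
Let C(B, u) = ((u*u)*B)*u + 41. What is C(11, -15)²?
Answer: 1375223056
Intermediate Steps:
C(B, u) = 41 + B*u³ (C(B, u) = (u²*B)*u + 41 = (B*u²)*u + 41 = B*u³ + 41 = 41 + B*u³)
C(11, -15)² = (41 + 11*(-15)³)² = (41 + 11*(-3375))² = (41 - 37125)² = (-37084)² = 1375223056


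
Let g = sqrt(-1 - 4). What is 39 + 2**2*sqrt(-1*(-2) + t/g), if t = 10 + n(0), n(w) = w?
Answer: 39 + 4*sqrt(2 - 2*I*sqrt(5)) ≈ 46.429 - 4.8158*I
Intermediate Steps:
t = 10 (t = 10 + 0 = 10)
g = I*sqrt(5) (g = sqrt(-5) = I*sqrt(5) ≈ 2.2361*I)
39 + 2**2*sqrt(-1*(-2) + t/g) = 39 + 2**2*sqrt(-1*(-2) + 10/((I*sqrt(5)))) = 39 + 4*sqrt(2 + 10*(-I*sqrt(5)/5)) = 39 + 4*sqrt(2 - 2*I*sqrt(5))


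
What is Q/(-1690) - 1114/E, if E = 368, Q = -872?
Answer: -390441/155480 ≈ -2.5112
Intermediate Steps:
Q/(-1690) - 1114/E = -872/(-1690) - 1114/368 = -872*(-1/1690) - 1114*1/368 = 436/845 - 557/184 = -390441/155480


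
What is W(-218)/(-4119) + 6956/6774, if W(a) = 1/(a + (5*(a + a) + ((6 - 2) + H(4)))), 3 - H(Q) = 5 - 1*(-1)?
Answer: 11446380847/11146891347 ≈ 1.0269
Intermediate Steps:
H(Q) = -3 (H(Q) = 3 - (5 - 1*(-1)) = 3 - (5 + 1) = 3 - 1*6 = 3 - 6 = -3)
W(a) = 1/(1 + 11*a) (W(a) = 1/(a + (5*(a + a) + ((6 - 2) - 3))) = 1/(a + (5*(2*a) + (4 - 3))) = 1/(a + (10*a + 1)) = 1/(a + (1 + 10*a)) = 1/(1 + 11*a))
W(-218)/(-4119) + 6956/6774 = 1/((1 + 11*(-218))*(-4119)) + 6956/6774 = -1/4119/(1 - 2398) + 6956*(1/6774) = -1/4119/(-2397) + 3478/3387 = -1/2397*(-1/4119) + 3478/3387 = 1/9873243 + 3478/3387 = 11446380847/11146891347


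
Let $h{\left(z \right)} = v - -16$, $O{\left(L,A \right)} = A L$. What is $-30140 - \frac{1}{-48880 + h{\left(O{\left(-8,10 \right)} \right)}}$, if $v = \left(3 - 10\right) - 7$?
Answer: $- \frac{1473182919}{48878} \approx -30140.0$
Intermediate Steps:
$v = -14$ ($v = -7 - 7 = -14$)
$h{\left(z \right)} = 2$ ($h{\left(z \right)} = -14 - -16 = -14 + 16 = 2$)
$-30140 - \frac{1}{-48880 + h{\left(O{\left(-8,10 \right)} \right)}} = -30140 - \frac{1}{-48880 + 2} = -30140 - \frac{1}{-48878} = -30140 - - \frac{1}{48878} = -30140 + \frac{1}{48878} = - \frac{1473182919}{48878}$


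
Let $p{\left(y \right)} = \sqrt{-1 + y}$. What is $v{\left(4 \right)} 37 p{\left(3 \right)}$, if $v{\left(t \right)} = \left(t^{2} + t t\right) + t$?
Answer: $1332 \sqrt{2} \approx 1883.7$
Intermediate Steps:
$v{\left(t \right)} = t + 2 t^{2}$ ($v{\left(t \right)} = \left(t^{2} + t^{2}\right) + t = 2 t^{2} + t = t + 2 t^{2}$)
$v{\left(4 \right)} 37 p{\left(3 \right)} = 4 \left(1 + 2 \cdot 4\right) 37 \sqrt{-1 + 3} = 4 \left(1 + 8\right) 37 \sqrt{2} = 4 \cdot 9 \cdot 37 \sqrt{2} = 36 \cdot 37 \sqrt{2} = 1332 \sqrt{2}$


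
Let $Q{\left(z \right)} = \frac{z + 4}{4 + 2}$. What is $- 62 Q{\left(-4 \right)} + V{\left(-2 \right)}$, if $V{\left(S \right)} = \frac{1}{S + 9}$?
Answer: $\frac{1}{7} \approx 0.14286$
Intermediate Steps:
$Q{\left(z \right)} = \frac{2}{3} + \frac{z}{6}$ ($Q{\left(z \right)} = \frac{4 + z}{6} = \left(4 + z\right) \frac{1}{6} = \frac{2}{3} + \frac{z}{6}$)
$V{\left(S \right)} = \frac{1}{9 + S}$
$- 62 Q{\left(-4 \right)} + V{\left(-2 \right)} = - 62 \left(\frac{2}{3} + \frac{1}{6} \left(-4\right)\right) + \frac{1}{9 - 2} = - 62 \left(\frac{2}{3} - \frac{2}{3}\right) + \frac{1}{7} = \left(-62\right) 0 + \frac{1}{7} = 0 + \frac{1}{7} = \frac{1}{7}$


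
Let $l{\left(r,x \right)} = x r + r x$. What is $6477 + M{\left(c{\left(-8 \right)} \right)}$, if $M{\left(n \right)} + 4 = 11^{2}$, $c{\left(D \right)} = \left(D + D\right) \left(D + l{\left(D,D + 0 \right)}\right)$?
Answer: $6594$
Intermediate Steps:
$l{\left(r,x \right)} = 2 r x$ ($l{\left(r,x \right)} = r x + r x = 2 r x$)
$c{\left(D \right)} = 2 D \left(D + 2 D^{2}\right)$ ($c{\left(D \right)} = \left(D + D\right) \left(D + 2 D \left(D + 0\right)\right) = 2 D \left(D + 2 D D\right) = 2 D \left(D + 2 D^{2}\right)$)
$M{\left(n \right)} = 117$ ($M{\left(n \right)} = -4 + 11^{2} = -4 + 121 = 117$)
$6477 + M{\left(c{\left(-8 \right)} \right)} = 6477 + 117 = 6594$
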